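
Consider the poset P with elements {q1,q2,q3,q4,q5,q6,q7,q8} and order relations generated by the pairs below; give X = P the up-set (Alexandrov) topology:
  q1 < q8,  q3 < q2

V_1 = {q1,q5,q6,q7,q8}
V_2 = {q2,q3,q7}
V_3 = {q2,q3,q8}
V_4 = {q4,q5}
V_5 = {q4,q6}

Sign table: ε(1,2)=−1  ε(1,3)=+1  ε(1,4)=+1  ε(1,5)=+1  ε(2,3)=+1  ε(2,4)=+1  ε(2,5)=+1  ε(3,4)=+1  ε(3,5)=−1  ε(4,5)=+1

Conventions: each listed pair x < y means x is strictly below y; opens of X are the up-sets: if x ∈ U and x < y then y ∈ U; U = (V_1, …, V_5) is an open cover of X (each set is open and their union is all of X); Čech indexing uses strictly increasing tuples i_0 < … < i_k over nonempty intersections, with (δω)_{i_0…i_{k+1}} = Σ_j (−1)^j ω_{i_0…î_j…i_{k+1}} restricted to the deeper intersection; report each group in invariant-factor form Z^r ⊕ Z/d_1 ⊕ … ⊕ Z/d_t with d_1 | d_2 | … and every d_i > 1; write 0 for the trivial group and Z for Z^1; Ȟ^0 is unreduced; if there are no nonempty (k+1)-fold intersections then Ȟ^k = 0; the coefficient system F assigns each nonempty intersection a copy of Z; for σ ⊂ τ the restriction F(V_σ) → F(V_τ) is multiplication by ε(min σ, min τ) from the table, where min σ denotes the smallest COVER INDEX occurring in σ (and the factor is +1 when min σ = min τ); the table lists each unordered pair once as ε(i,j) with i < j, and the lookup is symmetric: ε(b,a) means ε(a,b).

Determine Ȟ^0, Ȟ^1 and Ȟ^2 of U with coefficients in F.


intersection data:
  V12={q7} V13={q8} V14={q5} V15={q6} V23={q2,q3} V45={q4}
C dims 5,6; δ0: rk 5, SNF 1^4·2
Ȟ^0 = (5 − 5) − 0 = 0, so Ȟ^0 ≅ 0
Ȟ^1 = (6 − 0) − 5 = 1 plus torsion [2], so Ȟ^1 ≅ Z ⊕ Z/2
Ȟ^2 = (0 − 0) − 0 = 0, so Ȟ^2 ≅ 0

Ȟ^0 = 0,  Ȟ^1 = Z ⊕ Z/2,  Ȟ^2 = 0


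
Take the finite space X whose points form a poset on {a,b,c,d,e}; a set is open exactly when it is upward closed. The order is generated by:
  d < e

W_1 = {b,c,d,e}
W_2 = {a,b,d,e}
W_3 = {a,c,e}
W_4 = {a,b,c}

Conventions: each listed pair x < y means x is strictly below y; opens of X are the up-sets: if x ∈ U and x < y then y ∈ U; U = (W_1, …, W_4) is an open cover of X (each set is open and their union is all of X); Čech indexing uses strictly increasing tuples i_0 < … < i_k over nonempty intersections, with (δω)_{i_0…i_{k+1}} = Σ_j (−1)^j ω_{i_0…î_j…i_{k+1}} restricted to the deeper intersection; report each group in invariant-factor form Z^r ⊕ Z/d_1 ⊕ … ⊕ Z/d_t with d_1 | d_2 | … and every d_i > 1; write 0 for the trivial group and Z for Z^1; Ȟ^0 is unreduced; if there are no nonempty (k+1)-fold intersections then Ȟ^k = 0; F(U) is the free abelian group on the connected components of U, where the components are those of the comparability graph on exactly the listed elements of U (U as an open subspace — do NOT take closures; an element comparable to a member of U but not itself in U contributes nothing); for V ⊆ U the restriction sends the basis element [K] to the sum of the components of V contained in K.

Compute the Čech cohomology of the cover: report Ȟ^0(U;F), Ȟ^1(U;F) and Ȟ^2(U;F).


Ȟ^0 = Z^4,  Ȟ^1 = 0,  Ȟ^2 = 0

nerve simplices:
  W12={b,d,e} W13={c,e} W14={b,c} W23={a,e} W24={a,b} W34={a,c}
  W123={e} W124={b} W134={c} W234={a}
components per intersection:
  W1: {b} {c} {d,e}
  W2: {a} {b} {d,e}
  W3: {a} {c} {e}
  W4: {a} {b} {c}
  W12: {b} {d,e}
  W13: {c} {e}
  W14: {b} {c}
  W23: {a} {e}
  W24: {a} {b}
  W34: {a} {c}
  W123: {e}
  W124: {b}
  W134: {c}
  W234: {a}
C dims 12,12,4; δ0: rk 8, SNF 1^8; δ1: rk 4, SNF 1^4
degree 0: 12−8−0 = 4 → Ȟ^0 ≅ Z^4
degree 1: 12−4−8 = 0 → Ȟ^1 ≅ 0
degree 2: 4−0−4 = 0 → Ȟ^2 ≅ 0


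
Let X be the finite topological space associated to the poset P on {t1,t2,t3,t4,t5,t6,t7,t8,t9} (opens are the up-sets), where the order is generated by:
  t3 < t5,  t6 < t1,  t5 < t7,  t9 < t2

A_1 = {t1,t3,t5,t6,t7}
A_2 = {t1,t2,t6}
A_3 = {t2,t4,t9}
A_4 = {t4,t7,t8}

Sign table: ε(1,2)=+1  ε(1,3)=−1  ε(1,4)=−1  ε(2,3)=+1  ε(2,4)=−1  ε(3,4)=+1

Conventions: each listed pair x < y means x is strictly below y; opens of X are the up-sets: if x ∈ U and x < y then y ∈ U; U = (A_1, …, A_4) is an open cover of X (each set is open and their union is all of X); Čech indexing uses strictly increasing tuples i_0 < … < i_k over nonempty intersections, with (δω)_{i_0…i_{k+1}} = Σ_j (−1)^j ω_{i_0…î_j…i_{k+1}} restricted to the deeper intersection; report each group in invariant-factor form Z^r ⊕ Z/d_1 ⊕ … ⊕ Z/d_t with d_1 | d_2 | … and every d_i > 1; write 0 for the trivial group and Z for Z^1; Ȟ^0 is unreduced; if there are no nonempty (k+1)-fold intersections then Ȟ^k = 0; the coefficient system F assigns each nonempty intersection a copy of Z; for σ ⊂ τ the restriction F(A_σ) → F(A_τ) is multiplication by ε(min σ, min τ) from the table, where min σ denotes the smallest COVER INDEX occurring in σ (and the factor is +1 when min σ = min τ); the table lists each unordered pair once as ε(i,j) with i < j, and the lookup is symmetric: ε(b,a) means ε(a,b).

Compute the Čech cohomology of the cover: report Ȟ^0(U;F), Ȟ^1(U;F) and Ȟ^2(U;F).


nonempty overlaps:
  A12={t1,t6} A14={t7} A23={t2} A34={t4}
C dims 4,4; δ0: rk 4, SNF 1^3·2
degree 0: 4−4−0 = 0 → Ȟ^0 ≅ 0
degree 1: 4−0−4 = 0 plus torsion [2] → Ȟ^1 ≅ Z/2
degree 2: 0−0−0 = 0 → Ȟ^2 ≅ 0

Ȟ^0 = 0,  Ȟ^1 = Z/2,  Ȟ^2 = 0


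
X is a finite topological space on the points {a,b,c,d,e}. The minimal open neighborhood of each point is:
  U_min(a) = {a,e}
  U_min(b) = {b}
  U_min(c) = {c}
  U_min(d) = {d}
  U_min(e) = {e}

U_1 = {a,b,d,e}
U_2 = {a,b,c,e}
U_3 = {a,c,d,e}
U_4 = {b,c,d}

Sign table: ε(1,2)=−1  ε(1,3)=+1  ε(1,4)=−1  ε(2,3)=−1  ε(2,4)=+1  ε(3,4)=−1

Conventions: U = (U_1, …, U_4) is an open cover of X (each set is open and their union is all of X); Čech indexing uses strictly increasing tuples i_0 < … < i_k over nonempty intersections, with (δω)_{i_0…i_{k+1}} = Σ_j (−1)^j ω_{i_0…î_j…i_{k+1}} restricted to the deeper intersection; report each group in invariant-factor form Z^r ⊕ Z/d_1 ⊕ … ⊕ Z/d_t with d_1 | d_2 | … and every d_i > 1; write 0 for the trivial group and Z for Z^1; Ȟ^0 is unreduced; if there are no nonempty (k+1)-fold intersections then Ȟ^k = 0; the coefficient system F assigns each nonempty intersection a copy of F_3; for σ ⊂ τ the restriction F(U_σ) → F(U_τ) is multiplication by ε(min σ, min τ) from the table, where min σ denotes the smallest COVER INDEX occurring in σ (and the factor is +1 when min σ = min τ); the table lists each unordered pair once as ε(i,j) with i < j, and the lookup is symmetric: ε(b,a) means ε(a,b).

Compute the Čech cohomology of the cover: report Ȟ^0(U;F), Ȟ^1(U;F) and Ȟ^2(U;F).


Ȟ^0 ≅ Z/3, Ȟ^1 ≅ 0, Ȟ^2 ≅ Z/3

nonempty intersections:
  U12={a,b,e} U13={a,d,e} U14={b,d} U23={a,c,e} U24={b,c} U34={c,d}
  U123={a,e} U124={b} U134={d} U234={c}
C dims 4,6,4; δ0: rk_F3 3; δ1: rk_F3 3
Ȟ^0: (4−3)−0=1 ⇒ Z/3
Ȟ^1: (6−3)−3=0 ⇒ 0
Ȟ^2: (4−0)−3=1 ⇒ Z/3


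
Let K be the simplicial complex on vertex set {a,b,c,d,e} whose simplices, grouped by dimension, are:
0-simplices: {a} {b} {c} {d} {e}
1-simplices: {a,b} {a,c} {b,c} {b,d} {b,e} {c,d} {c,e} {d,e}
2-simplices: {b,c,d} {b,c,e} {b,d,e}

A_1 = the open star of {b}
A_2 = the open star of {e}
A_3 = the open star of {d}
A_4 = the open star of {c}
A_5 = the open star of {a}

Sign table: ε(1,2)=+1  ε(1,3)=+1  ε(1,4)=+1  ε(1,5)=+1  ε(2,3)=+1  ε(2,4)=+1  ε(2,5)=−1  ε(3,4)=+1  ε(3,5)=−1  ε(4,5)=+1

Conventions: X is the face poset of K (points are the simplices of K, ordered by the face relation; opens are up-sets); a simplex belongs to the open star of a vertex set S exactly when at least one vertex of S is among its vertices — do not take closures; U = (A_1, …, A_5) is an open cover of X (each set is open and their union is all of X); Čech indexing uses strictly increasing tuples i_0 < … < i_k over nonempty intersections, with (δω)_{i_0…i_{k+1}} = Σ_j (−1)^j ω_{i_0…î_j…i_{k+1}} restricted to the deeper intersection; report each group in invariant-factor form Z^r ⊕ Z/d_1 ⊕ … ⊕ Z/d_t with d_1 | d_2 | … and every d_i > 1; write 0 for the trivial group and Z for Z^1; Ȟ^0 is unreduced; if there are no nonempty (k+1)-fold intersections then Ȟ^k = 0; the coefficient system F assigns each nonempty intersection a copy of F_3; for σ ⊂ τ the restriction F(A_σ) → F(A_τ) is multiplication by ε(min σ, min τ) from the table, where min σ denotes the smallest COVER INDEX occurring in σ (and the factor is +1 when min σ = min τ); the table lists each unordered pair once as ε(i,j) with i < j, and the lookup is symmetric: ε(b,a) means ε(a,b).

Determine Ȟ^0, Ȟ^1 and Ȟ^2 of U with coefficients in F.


Ȟ^0 ≅ Z/3, Ȟ^1 ≅ Z/3, Ȟ^2 ≅ 0

nonempty overlaps:
  A1={{b},{a,b},{b,c},{b,d},{b,e},{b,c,d},{b,c,e},{b,d,e}} A2={{e},{b,e},{c,e},{d,e},{b,c,e},{b,d,e}} A3={{d},{b,d},{c,d},{d,e},{b,c,d},{b,d,e}} A4={{c},{a,c},{b,c},{c,d},{c,e},{b,c,d},{b,c,e}} A5={{a},{a,b},{a,c}}
  A12={{b,e},{b,c,e},{b,d,e}} A13={{b,d},{b,c,d},{b,d,e}} A14={{b,c},{b,c,d},{b,c,e}} A15={{a,b}} A23={{d,e},{b,d,e}} A24={{c,e},{b,c,e}} A34={{c,d},{b,c,d}} A45={{a,c}}
  A123={{b,d,e}} A124={{b,c,e}} A134={{b,c,d}}
C dims 5,8,3; δ0: rk_F3 4; δ1: rk_F3 3
degree 0: 5−4−0 = 1 → Ȟ^0 ≅ Z/3
degree 1: 8−3−4 = 1 → Ȟ^1 ≅ Z/3
degree 2: 3−0−3 = 0 → Ȟ^2 ≅ 0


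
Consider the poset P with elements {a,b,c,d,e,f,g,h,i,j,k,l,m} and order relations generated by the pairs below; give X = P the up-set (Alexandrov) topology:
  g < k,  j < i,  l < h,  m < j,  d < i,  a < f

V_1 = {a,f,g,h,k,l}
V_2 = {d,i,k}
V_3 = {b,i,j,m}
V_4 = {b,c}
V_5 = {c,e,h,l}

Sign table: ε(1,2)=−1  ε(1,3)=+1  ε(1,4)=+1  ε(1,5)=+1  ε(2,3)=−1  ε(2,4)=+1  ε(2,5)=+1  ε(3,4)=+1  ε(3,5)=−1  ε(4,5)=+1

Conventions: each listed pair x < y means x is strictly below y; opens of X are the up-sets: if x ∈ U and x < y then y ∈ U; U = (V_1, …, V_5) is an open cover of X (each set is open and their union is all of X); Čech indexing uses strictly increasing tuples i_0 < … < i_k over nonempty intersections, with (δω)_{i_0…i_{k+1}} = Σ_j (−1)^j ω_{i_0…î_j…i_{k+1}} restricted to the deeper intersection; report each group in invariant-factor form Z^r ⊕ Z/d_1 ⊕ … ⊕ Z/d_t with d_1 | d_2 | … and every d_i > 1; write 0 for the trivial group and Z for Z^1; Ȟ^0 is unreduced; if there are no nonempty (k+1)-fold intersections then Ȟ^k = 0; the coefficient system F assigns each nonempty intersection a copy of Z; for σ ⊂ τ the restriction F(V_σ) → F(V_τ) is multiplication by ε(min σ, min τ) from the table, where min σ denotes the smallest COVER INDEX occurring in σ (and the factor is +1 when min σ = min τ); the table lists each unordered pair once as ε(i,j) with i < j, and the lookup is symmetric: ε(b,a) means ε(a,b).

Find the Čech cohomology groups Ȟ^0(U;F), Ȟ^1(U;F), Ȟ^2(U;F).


Ȟ^0(U;F) ≅ Z, Ȟ^1(U;F) ≅ Z and Ȟ^2(U;F) ≅ 0

nonempty overlaps:
  V12={k} V15={h,l} V23={i} V34={b} V45={c}
C dims 5,5; δ0: rk 4, SNF 1^4
degree 0: 5−4−0 = 1 → Ȟ^0 ≅ Z
degree 1: 5−0−4 = 1 → Ȟ^1 ≅ Z
degree 2: 0−0−0 = 0 → Ȟ^2 ≅ 0


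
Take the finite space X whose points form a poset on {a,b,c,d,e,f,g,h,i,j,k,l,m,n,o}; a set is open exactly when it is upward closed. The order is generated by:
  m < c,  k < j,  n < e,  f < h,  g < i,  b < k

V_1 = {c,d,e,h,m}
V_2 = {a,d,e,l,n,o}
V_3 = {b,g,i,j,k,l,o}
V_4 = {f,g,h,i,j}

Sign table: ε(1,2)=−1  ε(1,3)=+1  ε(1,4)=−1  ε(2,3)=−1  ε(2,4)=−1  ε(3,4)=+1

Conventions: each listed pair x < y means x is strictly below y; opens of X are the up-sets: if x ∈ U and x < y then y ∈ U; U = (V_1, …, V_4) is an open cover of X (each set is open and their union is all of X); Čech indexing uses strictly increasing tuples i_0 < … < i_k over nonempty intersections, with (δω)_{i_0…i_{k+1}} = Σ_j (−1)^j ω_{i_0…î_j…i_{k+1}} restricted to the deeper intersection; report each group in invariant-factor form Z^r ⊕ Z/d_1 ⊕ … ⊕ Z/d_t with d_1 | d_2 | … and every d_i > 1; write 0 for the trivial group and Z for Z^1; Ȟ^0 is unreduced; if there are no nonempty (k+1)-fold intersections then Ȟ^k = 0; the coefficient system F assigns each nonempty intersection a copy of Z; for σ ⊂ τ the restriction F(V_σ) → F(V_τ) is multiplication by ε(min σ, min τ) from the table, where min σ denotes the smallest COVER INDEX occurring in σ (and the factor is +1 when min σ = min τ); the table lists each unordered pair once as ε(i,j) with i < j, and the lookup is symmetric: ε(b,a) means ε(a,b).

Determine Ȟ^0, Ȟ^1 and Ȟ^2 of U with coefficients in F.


intersection data:
  V12={d,e} V14={h} V23={l,o} V34={g,i,j}
C dims 4,4; δ0: rk 4, SNF 1^3·2
Ȟ^0 = (4 − 4) − 0 = 0, so Ȟ^0 ≅ 0
Ȟ^1 = (4 − 0) − 4 = 0 plus torsion [2], so Ȟ^1 ≅ Z/2
Ȟ^2 = (0 − 0) − 0 = 0, so Ȟ^2 ≅ 0

Ȟ^0 ≅ 0, Ȟ^1 ≅ Z/2 and Ȟ^2 ≅ 0


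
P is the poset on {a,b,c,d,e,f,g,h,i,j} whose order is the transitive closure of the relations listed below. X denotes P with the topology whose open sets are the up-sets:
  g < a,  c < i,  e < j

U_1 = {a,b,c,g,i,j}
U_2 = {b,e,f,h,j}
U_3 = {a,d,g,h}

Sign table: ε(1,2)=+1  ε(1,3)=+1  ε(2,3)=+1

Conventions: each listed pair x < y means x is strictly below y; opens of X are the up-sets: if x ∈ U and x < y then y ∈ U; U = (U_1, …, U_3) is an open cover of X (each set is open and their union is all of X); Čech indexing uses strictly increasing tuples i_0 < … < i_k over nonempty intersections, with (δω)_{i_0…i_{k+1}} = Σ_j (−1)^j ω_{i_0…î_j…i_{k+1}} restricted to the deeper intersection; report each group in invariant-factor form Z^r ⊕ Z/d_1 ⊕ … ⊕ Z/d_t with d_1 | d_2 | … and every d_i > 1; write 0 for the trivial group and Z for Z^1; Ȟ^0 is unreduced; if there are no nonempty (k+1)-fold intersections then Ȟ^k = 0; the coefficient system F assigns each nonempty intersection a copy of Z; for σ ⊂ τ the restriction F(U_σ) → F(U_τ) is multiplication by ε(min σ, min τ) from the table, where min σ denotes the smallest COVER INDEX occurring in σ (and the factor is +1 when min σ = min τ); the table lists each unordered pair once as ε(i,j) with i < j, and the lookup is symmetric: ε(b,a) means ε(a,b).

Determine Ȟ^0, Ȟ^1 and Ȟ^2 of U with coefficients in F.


cover nerve:
  U12={b,j} U13={a,g} U23={h}
C dims 3,3; δ0: rk 2, SNF 1^2
Ȟ^0: (3−2)−0=1 ⇒ Z
Ȟ^1: (3−0)−2=1 ⇒ Z
Ȟ^2: (0−0)−0=0 ⇒ 0

Ȟ^0(U;F) ≅ Z,  Ȟ^1(U;F) ≅ Z,  Ȟ^2(U;F) ≅ 0


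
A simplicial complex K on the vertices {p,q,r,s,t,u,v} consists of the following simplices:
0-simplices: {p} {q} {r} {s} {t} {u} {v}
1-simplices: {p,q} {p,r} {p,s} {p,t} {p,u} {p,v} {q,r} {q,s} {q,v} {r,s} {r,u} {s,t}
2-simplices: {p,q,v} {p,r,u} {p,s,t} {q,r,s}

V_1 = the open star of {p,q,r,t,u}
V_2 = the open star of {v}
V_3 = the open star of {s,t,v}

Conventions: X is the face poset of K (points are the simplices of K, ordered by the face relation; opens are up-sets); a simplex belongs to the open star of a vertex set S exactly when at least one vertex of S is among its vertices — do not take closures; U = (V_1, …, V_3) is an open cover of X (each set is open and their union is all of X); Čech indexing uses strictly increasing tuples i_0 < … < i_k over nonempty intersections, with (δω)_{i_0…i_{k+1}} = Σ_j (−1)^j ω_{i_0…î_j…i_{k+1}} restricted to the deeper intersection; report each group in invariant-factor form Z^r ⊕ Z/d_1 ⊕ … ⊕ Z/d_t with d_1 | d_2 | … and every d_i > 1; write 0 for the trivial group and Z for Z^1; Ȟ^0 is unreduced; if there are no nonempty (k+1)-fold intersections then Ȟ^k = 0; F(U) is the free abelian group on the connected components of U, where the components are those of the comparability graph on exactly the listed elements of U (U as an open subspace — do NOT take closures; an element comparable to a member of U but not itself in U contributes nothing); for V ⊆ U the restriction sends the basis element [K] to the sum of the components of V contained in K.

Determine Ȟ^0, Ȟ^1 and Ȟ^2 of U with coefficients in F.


Ȟ^0 = Z; Ȟ^1 = Z; Ȟ^2 = 0

nerve of the cover:
  V1={{p},{q},{r},{t},{u},{p,q},{p,r},{p,s},{p,t},{p,u},{p,v},{q,r},{q,s},{q,v},{r,s},{r,u},{s,t},{p,q,v},{p,r,u},{p,s,t},{q,r,s}} V2={{v},{p,v},{q,v},{p,q,v}} V3={{s},{t},{v},{p,s},{p,t},{p,v},{q,s},{q,v},{r,s},{s,t},{p,q,v},{p,s,t},{q,r,s}}
  V12={{p,v},{q,v},{p,q,v}} V13={{t},{p,s},{p,t},{p,v},{q,s},{q,v},{r,s},{s,t},{p,q,v},{p,s,t},{q,r,s}} V23={{v},{p,v},{q,v},{p,q,v}}
  V123={{p,v},{q,v},{p,q,v}}
components per intersection:
  V1: {{p},{q},{r},{t},{u},{p,q},{p,r},{p,s},{p,t},{p,u},{p,v},{q,r},{q,s},{q,v},{r,s},{r,u},{s,t},{p,q,v},{p,r,u},{p,s,t},{q,r,s}}
  V2: {{v},{p,v},{q,v},{p,q,v}}
  V3: {{s},{t},{p,s},{p,t},{q,s},{r,s},{s,t},{p,s,t},{q,r,s}} {{v},{p,v},{q,v},{p,q,v}}
  V12: {{p,v},{q,v},{p,q,v}}
  V13: {{t},{p,s},{p,t},{s,t},{p,s,t}} {{p,v},{q,v},{p,q,v}} {{q,s},{r,s},{q,r,s}}
  V23: {{v},{p,v},{q,v},{p,q,v}}
  V123: {{p,v},{q,v},{p,q,v}}
C dims 4,5,1; δ0: rk 3, SNF 1^3; δ1: rk 1, SNF 1^1
Ȟ^0 = (4 − 3) − 0 = 1, so Ȟ^0 ≅ Z
Ȟ^1 = (5 − 1) − 3 = 1, so Ȟ^1 ≅ Z
Ȟ^2 = (1 − 0) − 1 = 0, so Ȟ^2 ≅ 0


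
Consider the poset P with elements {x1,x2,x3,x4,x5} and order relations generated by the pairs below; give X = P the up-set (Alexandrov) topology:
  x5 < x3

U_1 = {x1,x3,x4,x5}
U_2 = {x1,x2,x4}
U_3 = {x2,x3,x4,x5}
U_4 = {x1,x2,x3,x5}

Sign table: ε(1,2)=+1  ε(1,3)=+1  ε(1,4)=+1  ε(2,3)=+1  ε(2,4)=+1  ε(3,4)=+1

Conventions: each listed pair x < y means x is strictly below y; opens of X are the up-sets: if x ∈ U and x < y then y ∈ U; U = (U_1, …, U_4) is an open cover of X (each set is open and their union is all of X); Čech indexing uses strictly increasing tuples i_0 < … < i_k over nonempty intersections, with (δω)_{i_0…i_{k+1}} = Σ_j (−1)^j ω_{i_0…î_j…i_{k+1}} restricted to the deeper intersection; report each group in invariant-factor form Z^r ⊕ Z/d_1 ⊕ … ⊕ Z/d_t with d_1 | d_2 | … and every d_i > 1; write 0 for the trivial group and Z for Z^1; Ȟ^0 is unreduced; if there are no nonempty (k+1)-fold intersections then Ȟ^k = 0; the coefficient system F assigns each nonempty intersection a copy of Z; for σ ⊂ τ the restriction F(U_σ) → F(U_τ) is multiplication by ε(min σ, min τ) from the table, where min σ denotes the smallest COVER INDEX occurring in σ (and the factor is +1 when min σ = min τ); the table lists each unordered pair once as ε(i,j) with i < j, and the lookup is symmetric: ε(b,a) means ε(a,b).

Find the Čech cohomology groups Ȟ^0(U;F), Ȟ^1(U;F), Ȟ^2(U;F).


nerve of the cover:
  U12={x1,x4} U13={x3,x4,x5} U14={x1,x3,x5} U23={x2,x4} U24={x1,x2} U34={x2,x3,x5}
  U123={x4} U124={x1} U134={x3,x5} U234={x2}
C dims 4,6,4; δ0: rk 3, SNF 1^3; δ1: rk 3, SNF 1^3
Ȟ^0 = (4 − 3) − 0 = 1, so Ȟ^0 ≅ Z
Ȟ^1 = (6 − 3) − 3 = 0, so Ȟ^1 ≅ 0
Ȟ^2 = (4 − 0) − 3 = 1, so Ȟ^2 ≅ Z

Ȟ^0 ≅ Z, Ȟ^1 ≅ 0 and Ȟ^2 ≅ Z


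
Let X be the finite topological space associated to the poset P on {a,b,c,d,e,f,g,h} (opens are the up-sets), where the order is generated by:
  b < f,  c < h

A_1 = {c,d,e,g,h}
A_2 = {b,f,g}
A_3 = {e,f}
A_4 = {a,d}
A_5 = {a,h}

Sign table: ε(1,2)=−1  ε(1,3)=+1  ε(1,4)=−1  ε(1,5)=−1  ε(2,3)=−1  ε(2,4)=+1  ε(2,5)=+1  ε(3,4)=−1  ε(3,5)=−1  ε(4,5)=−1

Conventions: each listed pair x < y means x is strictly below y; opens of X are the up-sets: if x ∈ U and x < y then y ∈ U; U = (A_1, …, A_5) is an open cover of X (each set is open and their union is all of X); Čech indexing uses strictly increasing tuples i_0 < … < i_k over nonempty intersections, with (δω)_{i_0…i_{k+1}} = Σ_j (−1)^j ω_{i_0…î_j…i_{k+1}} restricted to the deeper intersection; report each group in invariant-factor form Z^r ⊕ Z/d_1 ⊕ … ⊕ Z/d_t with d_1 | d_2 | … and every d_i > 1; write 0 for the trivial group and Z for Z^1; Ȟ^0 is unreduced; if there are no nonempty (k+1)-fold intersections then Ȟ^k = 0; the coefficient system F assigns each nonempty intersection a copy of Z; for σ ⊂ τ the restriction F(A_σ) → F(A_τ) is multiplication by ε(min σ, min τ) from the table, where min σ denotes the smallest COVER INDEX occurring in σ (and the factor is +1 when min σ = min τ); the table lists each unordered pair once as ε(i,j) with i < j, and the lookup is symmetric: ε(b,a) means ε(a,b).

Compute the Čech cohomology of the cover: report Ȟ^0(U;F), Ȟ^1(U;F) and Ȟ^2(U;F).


Ȟ^0 = 0,  Ȟ^1 = Z ⊕ Z/2,  Ȟ^2 = 0

nerve simplices:
  A12={g} A13={e} A14={d} A15={h} A23={f} A45={a}
C dims 5,6; δ0: rk 5, SNF 1^4·2
degree 0: 5−5−0 = 0 → Ȟ^0 ≅ 0
degree 1: 6−0−5 = 1 plus torsion [2] → Ȟ^1 ≅ Z ⊕ Z/2
degree 2: 0−0−0 = 0 → Ȟ^2 ≅ 0


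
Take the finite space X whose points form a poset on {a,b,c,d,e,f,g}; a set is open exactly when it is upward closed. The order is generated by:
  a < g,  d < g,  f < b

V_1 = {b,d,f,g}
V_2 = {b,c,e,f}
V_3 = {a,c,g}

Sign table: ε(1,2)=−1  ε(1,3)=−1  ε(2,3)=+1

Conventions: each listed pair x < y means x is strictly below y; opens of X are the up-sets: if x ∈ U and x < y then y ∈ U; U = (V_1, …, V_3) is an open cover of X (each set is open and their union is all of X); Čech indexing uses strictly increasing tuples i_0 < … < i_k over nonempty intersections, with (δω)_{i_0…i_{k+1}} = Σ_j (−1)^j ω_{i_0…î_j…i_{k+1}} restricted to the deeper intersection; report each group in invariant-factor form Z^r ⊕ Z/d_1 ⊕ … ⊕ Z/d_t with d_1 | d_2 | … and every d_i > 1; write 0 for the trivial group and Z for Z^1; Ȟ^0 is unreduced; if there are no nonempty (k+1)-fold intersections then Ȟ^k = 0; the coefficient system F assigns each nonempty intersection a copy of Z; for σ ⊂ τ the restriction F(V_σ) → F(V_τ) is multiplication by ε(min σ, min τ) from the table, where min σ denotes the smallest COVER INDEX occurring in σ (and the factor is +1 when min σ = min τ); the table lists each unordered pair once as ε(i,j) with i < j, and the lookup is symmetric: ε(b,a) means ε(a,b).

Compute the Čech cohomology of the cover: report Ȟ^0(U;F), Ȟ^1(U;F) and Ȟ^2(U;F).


Ȟ^0(U;F) ≅ Z,  Ȟ^1(U;F) ≅ Z,  Ȟ^2(U;F) ≅ 0

intersection data:
  V12={b,f} V13={g} V23={c}
C dims 3,3; δ0: rk 2, SNF 1^2
Ȟ^0 = (3 − 2) − 0 = 1, so Ȟ^0 ≅ Z
Ȟ^1 = (3 − 0) − 2 = 1, so Ȟ^1 ≅ Z
Ȟ^2 = (0 − 0) − 0 = 0, so Ȟ^2 ≅ 0


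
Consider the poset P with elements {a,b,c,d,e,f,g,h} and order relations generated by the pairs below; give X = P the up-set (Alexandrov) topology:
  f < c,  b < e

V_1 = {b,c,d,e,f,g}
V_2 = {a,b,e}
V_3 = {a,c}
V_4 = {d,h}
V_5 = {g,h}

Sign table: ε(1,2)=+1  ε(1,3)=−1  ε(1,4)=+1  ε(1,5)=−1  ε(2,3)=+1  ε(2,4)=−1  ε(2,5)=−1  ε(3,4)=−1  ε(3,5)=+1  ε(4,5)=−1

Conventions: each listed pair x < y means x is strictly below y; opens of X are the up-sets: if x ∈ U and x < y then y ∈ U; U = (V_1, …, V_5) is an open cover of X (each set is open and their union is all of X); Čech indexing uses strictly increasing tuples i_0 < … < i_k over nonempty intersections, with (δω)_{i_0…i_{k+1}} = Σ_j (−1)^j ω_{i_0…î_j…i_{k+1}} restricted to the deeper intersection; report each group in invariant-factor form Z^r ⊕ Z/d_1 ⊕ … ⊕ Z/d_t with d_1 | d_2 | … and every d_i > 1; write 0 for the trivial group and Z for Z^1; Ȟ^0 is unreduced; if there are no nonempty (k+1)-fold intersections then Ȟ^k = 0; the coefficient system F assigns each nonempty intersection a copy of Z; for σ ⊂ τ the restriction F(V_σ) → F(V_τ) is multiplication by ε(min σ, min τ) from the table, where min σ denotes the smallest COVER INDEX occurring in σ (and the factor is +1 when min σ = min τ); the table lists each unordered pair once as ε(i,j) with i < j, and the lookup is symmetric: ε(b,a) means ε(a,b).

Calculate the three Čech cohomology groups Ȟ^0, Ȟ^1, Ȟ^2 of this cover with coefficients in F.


intersection data:
  V12={b,e} V13={c} V14={d} V15={g} V23={a} V45={h}
C dims 5,6; δ0: rk 5, SNF 1^4·2
Ȟ^0 = (5 − 5) − 0 = 0, so Ȟ^0 ≅ 0
Ȟ^1 = (6 − 0) − 5 = 1 plus torsion [2], so Ȟ^1 ≅ Z ⊕ Z/2
Ȟ^2 = (0 − 0) − 0 = 0, so Ȟ^2 ≅ 0

Ȟ^0 = 0; Ȟ^1 = Z ⊕ Z/2; Ȟ^2 = 0


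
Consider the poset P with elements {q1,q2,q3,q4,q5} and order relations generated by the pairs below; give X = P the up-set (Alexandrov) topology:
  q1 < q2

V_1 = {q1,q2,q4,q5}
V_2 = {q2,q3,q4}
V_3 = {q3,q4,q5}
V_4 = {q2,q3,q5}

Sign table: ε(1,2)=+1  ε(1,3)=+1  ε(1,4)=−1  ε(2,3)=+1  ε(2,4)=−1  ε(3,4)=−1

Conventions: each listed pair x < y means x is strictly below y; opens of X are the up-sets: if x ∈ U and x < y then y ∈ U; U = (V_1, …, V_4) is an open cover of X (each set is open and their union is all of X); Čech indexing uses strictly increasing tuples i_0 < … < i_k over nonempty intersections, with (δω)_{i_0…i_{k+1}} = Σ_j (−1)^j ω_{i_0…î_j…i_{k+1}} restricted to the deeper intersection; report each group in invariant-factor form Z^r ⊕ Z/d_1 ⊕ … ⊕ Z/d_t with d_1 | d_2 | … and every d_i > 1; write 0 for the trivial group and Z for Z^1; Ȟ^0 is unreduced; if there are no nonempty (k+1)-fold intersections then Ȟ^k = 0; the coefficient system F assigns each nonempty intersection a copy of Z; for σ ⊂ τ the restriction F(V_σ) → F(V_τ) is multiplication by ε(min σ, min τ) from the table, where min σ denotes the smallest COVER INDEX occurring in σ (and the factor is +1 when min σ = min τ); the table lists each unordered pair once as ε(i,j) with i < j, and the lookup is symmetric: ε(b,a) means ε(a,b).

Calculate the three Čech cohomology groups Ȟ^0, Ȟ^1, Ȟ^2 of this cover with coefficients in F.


intersection data:
  V12={q2,q4} V13={q4,q5} V14={q2,q5} V23={q3,q4} V24={q2,q3} V34={q3,q5}
  V123={q4} V124={q2} V134={q5} V234={q3}
C dims 4,6,4; δ0: rk 3, SNF 1^3; δ1: rk 3, SNF 1^3
Ȟ^0 = (4 − 3) − 0 = 1, so Ȟ^0 ≅ Z
Ȟ^1 = (6 − 3) − 3 = 0, so Ȟ^1 ≅ 0
Ȟ^2 = (4 − 0) − 3 = 1, so Ȟ^2 ≅ Z

Ȟ^0 ≅ Z, Ȟ^1 ≅ 0, Ȟ^2 ≅ Z


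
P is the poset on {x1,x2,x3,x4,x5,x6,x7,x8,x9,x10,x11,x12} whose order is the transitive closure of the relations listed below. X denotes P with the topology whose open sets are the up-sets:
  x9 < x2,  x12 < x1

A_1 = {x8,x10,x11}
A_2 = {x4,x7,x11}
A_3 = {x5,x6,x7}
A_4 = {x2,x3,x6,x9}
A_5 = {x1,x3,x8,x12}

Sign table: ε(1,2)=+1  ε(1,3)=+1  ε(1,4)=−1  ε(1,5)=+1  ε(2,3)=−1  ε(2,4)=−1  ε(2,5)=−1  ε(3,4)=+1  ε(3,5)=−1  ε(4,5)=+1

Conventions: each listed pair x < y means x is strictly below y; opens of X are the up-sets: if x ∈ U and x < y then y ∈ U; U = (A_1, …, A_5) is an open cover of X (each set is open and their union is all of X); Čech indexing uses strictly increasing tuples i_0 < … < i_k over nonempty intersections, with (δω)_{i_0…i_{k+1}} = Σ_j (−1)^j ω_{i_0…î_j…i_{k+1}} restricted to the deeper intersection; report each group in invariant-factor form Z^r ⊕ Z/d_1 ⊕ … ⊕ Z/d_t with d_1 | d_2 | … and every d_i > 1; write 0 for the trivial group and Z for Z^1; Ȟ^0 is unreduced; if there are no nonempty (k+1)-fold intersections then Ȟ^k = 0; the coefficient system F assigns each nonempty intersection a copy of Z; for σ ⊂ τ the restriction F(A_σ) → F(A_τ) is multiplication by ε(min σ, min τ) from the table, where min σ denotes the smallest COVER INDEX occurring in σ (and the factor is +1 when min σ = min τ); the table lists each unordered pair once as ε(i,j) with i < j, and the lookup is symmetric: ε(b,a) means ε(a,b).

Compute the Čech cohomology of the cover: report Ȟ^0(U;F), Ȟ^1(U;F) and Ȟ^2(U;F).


Ȟ^0(U;F) ≅ 0, Ȟ^1(U;F) ≅ Z/2 and Ȟ^2(U;F) ≅ 0

nerve simplices:
  A12={x11} A15={x8} A23={x7} A34={x6} A45={x3}
C dims 5,5; δ0: rk 5, SNF 1^4·2
degree 0: 5−5−0 = 0 → Ȟ^0 ≅ 0
degree 1: 5−0−5 = 0 plus torsion [2] → Ȟ^1 ≅ Z/2
degree 2: 0−0−0 = 0 → Ȟ^2 ≅ 0


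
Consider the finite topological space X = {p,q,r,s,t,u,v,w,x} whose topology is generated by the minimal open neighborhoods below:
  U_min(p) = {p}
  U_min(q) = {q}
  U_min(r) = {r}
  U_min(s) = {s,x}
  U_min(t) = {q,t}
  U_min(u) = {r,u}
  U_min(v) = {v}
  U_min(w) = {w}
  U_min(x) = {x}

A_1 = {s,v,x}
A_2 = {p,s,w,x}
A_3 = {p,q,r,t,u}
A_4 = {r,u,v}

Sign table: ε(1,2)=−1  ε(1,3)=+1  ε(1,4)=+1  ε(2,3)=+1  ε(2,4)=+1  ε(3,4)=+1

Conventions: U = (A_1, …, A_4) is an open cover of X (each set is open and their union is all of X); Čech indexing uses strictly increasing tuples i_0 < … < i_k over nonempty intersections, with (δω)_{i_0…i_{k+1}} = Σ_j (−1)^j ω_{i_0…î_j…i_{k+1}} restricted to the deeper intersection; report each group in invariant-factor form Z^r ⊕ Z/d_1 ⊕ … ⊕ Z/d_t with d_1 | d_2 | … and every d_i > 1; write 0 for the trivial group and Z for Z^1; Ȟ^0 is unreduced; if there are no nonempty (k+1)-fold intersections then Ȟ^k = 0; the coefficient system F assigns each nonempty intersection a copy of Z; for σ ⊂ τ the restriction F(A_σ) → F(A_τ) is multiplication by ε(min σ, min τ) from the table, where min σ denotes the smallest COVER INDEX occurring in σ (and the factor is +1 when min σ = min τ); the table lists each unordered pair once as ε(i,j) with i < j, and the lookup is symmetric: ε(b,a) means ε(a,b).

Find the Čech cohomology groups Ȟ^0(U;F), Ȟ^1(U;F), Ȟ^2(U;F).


cover nerve:
  A12={s,x} A14={v} A23={p} A34={r,u}
C dims 4,4; δ0: rk 4, SNF 1^3·2
Ȟ^0: (4−4)−0=0 ⇒ 0
Ȟ^1: (4−0)−4=0 plus torsion [2] ⇒ Z/2
Ȟ^2: (0−0)−0=0 ⇒ 0

Ȟ^0 ≅ 0; Ȟ^1 ≅ Z/2; Ȟ^2 ≅ 0


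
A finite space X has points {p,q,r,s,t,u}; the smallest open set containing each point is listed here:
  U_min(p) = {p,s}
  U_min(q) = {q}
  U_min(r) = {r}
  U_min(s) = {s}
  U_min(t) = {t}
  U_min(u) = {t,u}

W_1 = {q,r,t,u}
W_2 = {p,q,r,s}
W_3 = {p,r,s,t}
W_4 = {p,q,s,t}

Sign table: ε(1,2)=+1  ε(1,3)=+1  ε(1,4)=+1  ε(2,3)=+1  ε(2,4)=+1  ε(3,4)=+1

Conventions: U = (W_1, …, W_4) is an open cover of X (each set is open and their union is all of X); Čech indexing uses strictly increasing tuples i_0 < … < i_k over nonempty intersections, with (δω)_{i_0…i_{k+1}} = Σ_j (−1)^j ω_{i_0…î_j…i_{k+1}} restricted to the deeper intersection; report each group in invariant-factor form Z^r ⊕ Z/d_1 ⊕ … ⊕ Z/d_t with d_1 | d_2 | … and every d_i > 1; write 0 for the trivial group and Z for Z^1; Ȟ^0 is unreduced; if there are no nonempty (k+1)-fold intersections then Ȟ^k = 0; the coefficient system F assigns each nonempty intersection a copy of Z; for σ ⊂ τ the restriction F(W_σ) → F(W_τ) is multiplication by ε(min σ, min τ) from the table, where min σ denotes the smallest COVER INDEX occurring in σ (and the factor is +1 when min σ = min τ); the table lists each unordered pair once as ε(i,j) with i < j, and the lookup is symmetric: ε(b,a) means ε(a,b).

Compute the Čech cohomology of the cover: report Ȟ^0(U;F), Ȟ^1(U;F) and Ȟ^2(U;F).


nerve simplices:
  W12={q,r} W13={r,t} W14={q,t} W23={p,r,s} W24={p,q,s} W34={p,s,t}
  W123={r} W124={q} W134={t} W234={p,s}
C dims 4,6,4; δ0: rk 3, SNF 1^3; δ1: rk 3, SNF 1^3
degree 0: 4−3−0 = 1 → Ȟ^0 ≅ Z
degree 1: 6−3−3 = 0 → Ȟ^1 ≅ 0
degree 2: 4−0−3 = 1 → Ȟ^2 ≅ Z

Ȟ^0 ≅ Z, Ȟ^1 ≅ 0 and Ȟ^2 ≅ Z


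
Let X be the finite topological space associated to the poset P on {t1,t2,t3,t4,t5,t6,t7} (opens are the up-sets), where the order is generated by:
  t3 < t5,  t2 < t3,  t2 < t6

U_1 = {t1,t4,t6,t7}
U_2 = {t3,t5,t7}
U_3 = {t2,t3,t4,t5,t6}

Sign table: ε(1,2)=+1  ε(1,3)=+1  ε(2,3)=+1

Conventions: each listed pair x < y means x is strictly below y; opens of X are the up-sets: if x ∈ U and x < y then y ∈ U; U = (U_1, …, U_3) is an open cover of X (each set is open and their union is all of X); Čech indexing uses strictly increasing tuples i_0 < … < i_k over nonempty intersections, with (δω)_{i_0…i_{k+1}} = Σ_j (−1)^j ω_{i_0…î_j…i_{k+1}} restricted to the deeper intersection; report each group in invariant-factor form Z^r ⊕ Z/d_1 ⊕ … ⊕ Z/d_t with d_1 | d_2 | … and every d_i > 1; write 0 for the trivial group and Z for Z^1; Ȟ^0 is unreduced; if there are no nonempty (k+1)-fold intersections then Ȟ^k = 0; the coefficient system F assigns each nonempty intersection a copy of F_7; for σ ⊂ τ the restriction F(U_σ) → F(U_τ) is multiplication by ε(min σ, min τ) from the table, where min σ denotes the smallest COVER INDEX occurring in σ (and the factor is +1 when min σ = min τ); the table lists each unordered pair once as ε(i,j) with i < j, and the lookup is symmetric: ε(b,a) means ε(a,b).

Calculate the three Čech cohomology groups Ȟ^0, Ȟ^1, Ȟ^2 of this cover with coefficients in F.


Ȟ^0 ≅ Z/7; Ȟ^1 ≅ Z/7; Ȟ^2 ≅ 0

nonempty overlaps:
  U12={t7} U13={t4,t6} U23={t3,t5}
C dims 3,3; δ0: rk_F7 2
degree 0: 3−2−0 = 1 → Ȟ^0 ≅ Z/7
degree 1: 3−0−2 = 1 → Ȟ^1 ≅ Z/7
degree 2: 0−0−0 = 0 → Ȟ^2 ≅ 0


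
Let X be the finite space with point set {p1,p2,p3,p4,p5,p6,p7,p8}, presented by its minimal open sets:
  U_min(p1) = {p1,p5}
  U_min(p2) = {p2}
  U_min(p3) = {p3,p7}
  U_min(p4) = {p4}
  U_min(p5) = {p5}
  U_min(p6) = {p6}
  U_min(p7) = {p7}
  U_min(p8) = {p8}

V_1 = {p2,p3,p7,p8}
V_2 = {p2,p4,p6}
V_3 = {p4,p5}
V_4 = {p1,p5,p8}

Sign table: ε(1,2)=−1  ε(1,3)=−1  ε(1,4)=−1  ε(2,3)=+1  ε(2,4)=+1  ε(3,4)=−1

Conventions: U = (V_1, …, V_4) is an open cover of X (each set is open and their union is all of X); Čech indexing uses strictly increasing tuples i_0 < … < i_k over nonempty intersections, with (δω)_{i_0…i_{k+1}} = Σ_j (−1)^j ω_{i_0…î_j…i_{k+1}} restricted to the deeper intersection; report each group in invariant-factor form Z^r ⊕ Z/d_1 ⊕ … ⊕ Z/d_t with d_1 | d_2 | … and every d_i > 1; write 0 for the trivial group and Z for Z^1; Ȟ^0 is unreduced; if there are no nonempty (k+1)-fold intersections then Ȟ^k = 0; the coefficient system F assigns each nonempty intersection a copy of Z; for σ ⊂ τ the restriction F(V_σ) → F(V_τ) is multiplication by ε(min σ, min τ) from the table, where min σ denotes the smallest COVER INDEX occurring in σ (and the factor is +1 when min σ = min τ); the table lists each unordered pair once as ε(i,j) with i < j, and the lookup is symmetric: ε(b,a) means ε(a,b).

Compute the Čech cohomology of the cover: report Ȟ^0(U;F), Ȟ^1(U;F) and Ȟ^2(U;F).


nonempty intersections:
  V12={p2} V14={p8} V23={p4} V34={p5}
C dims 4,4; δ0: rk 4, SNF 1^3·2
Ȟ^0: (4−4)−0=0 ⇒ 0
Ȟ^1: (4−0)−4=0 plus torsion [2] ⇒ Z/2
Ȟ^2: (0−0)−0=0 ⇒ 0

Ȟ^0 = 0, Ȟ^1 = Z/2, Ȟ^2 = 0


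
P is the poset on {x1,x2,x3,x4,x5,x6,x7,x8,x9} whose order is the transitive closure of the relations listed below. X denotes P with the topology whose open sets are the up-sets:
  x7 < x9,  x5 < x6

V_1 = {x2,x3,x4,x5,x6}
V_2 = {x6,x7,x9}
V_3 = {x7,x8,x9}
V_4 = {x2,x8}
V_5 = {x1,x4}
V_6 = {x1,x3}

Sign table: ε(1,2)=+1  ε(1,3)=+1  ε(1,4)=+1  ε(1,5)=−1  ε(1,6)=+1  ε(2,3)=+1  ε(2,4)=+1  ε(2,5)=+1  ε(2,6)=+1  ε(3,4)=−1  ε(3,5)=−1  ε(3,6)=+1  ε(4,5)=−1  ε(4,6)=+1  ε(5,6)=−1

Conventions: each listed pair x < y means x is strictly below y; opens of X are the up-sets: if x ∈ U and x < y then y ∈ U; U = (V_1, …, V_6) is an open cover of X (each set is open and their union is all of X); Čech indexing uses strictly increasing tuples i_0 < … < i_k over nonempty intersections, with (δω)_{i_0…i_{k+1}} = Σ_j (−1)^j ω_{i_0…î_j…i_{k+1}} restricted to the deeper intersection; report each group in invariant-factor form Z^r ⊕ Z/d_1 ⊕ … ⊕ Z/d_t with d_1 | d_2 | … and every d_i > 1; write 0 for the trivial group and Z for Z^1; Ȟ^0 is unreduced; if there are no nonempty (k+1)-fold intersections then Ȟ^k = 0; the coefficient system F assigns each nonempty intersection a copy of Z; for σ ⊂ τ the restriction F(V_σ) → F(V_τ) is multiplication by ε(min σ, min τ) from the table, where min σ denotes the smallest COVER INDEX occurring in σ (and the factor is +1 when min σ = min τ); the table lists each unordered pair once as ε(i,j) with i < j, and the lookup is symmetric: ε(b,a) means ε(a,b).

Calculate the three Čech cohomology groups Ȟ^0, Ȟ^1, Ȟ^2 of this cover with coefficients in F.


Ȟ^0 = 0; Ȟ^1 = Z ⊕ Z/2; Ȟ^2 = 0

intersection data:
  V12={x6} V14={x2} V15={x4} V16={x3} V23={x7,x9} V34={x8} V56={x1}
C dims 6,7; δ0: rk 6, SNF 1^5·2
Ȟ^0 = (6 − 6) − 0 = 0, so Ȟ^0 ≅ 0
Ȟ^1 = (7 − 0) − 6 = 1 plus torsion [2], so Ȟ^1 ≅ Z ⊕ Z/2
Ȟ^2 = (0 − 0) − 0 = 0, so Ȟ^2 ≅ 0


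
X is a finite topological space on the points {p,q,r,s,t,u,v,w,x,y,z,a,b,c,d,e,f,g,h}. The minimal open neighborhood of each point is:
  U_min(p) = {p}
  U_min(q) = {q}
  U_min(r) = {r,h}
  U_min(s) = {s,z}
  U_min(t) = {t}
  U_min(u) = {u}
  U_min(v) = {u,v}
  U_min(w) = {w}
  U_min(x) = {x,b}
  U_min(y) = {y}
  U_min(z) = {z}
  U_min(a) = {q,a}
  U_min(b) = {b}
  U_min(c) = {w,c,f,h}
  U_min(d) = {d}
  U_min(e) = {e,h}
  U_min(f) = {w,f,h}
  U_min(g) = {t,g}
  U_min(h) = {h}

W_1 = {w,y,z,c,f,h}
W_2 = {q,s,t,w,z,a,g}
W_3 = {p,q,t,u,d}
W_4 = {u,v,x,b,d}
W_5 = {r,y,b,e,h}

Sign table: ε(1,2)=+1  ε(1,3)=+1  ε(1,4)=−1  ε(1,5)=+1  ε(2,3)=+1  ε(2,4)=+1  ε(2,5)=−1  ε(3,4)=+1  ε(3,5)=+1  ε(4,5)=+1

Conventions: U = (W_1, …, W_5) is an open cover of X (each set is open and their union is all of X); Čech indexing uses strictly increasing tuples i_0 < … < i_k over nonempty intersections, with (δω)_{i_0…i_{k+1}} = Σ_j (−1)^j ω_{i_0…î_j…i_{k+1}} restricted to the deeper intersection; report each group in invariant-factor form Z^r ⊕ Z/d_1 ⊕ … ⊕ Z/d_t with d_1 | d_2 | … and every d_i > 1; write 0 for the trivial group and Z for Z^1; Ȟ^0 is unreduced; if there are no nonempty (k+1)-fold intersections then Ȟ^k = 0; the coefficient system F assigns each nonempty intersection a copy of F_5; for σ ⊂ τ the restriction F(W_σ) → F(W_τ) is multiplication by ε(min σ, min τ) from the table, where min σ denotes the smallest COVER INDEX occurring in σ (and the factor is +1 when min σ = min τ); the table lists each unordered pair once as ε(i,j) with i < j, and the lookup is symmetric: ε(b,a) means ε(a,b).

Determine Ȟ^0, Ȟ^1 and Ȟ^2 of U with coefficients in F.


Ȟ^0(U;F) ≅ Z/5, Ȟ^1(U;F) ≅ Z/5 and Ȟ^2(U;F) ≅ 0

nonempty overlaps:
  W12={w,z} W15={y,h} W23={q,t} W34={u,d} W45={b}
C dims 5,5; δ0: rk_F5 4
degree 0: 5−4−0 = 1 → Ȟ^0 ≅ Z/5
degree 1: 5−0−4 = 1 → Ȟ^1 ≅ Z/5
degree 2: 0−0−0 = 0 → Ȟ^2 ≅ 0


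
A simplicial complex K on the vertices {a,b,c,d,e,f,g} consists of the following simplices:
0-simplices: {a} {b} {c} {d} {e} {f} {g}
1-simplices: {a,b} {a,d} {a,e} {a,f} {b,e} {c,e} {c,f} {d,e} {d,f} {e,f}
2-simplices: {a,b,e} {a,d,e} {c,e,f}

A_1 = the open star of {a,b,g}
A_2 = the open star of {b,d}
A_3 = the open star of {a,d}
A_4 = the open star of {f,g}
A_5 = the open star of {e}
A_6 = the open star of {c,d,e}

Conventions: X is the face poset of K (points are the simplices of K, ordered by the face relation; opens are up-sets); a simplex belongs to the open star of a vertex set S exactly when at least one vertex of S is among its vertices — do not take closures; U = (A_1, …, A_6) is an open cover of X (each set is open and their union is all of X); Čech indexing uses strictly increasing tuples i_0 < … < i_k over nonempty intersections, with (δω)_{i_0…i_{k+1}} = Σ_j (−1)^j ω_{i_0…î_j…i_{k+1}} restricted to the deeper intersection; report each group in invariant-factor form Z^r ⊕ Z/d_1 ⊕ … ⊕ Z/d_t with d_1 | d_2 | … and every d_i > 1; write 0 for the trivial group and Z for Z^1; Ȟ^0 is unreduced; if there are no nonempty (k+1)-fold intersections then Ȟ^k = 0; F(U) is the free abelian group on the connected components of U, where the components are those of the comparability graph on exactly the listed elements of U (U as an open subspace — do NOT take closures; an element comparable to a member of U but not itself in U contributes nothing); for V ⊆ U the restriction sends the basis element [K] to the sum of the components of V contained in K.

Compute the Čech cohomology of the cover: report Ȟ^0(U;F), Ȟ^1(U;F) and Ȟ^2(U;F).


intersection data:
  A1={{a},{b},{g},{a,b},{a,d},{a,e},{a,f},{b,e},{a,b,e},{a,d,e}} A2={{b},{d},{a,b},{a,d},{b,e},{d,e},{d,f},{a,b,e},{a,d,e}} A3={{a},{d},{a,b},{a,d},{a,e},{a,f},{d,e},{d,f},{a,b,e},{a,d,e}} A4={{f},{g},{a,f},{c,f},{d,f},{e,f},{c,e,f}} A5={{e},{a,e},{b,e},{c,e},{d,e},{e,f},{a,b,e},{a,d,e},{c,e,f}} A6={{c},{d},{e},{a,d},{a,e},{b,e},{c,e},{c,f},{d,e},{d,f},{e,f},{a,b,e},{a,d,e},{c,e,f}}
  A12={{b},{a,b},{a,d},{b,e},{a,b,e},{a,d,e}} A13={{a},{a,b},{a,d},{a,e},{a,f},{a,b,e},{a,d,e}} A14={{g},{a,f}} A15={{a,e},{b,e},{a,b,e},{a,d,e}} A16={{a,d},{a,e},{b,e},{a,b,e},{a,d,e}} A23={{d},{a,b},{a,d},{d,e},{d,f},{a,b,e},{a,d,e}} A24={{d,f}} A25={{b,e},{d,e},{a,b,e},{a,d,e}} A26={{d},{a,d},{b,e},{d,e},{d,f},{a,b,e},{a,d,e}} A34={{a,f},{d,f}} A35={{a,e},{d,e},{a,b,e},{a,d,e}} A36={{d},{a,d},{a,e},{d,e},{d,f},{a,b,e},{a,d,e}} A45={{e,f},{c,e,f}} A46={{c,f},{d,f},{e,f},{c,e,f}} A56={{e},{a,e},{b,e},{c,e},{d,e},{e,f},{a,b,e},{a,d,e},{c,e,f}}
  A123={{a,b},{a,d},{a,b,e},{a,d,e}} A125={{b,e},{a,b,e},{a,d,e}} A126={{a,d},{b,e},{a,b,e},{a,d,e}} A134={{a,f}} A135={{a,e},{a,b,e},{a,d,e}} A136={{a,d},{a,e},{a,b,e},{a,d,e}} A156={{a,e},{b,e},{a,b,e},{a,d,e}} A234={{d,f}} A235={{d,e},{a,b,e},{a,d,e}} A236={{d},{a,d},{d,e},{d,f},{a,b,e},{a,d,e}} A246={{d,f}} A256={{b,e},{d,e},{a,b,e},{a,d,e}} A346={{d,f}} A356={{a,e},{d,e},{a,b,e},{a,d,e}} A456={{e,f},{c,e,f}}
  A1235={{a,b,e},{a,d,e}} A1236={{a,d},{a,b,e},{a,d,e}} A1256={{b,e},{a,b,e},{a,d,e}} A1356={{a,e},{a,b,e},{a,d,e}} A2346={{d,f}} A2356={{d,e},{a,b,e},{a,d,e}}
  A12356={{a,b,e},{a,d,e}}
components per intersection:
  A1: {{a},{b},{a,b},{a,d},{a,e},{a,f},{b,e},{a,b,e},{a,d,e}} {{g}}
  A2: {{b},{a,b},{b,e},{a,b,e}} {{d},{a,d},{d,e},{d,f},{a,d,e}}
  A3: {{a},{d},{a,b},{a,d},{a,e},{a,f},{d,e},{d,f},{a,b,e},{a,d,e}}
  A4: {{f},{a,f},{c,f},{d,f},{e,f},{c,e,f}} {{g}}
  A5: {{e},{a,e},{b,e},{c,e},{d,e},{e,f},{a,b,e},{a,d,e},{c,e,f}}
  A6: {{c},{d},{e},{a,d},{a,e},{b,e},{c,e},{c,f},{d,e},{d,f},{e,f},{a,b,e},{a,d,e},{c,e,f}}
  A12: {{b},{a,b},{b,e},{a,b,e}} {{a,d},{a,d,e}}
  A13: {{a},{a,b},{a,d},{a,e},{a,f},{a,b,e},{a,d,e}}
  A14: {{g}} {{a,f}}
  A15: {{a,e},{b,e},{a,b,e},{a,d,e}}
  A16: {{a,d},{a,e},{b,e},{a,b,e},{a,d,e}}
  A23: {{d},{a,d},{d,e},{d,f},{a,d,e}} {{a,b},{a,b,e}}
  A24: {{d,f}}
  A25: {{b,e},{a,b,e}} {{d,e},{a,d,e}}
  A26: {{d},{a,d},{d,e},{d,f},{a,d,e}} {{b,e},{a,b,e}}
  A34: {{a,f}} {{d,f}}
  A35: {{a,e},{d,e},{a,b,e},{a,d,e}}
  A36: {{d},{a,d},{a,e},{d,e},{d,f},{a,b,e},{a,d,e}}
  A45: {{e,f},{c,e,f}}
  A46: {{c,f},{e,f},{c,e,f}} {{d,f}}
  A56: {{e},{a,e},{b,e},{c,e},{d,e},{e,f},{a,b,e},{a,d,e},{c,e,f}}
  A123: {{a,b},{a,b,e}} {{a,d},{a,d,e}}
  A125: {{b,e},{a,b,e}} {{a,d,e}}
  A126: {{a,d},{a,d,e}} {{b,e},{a,b,e}}
  A134: {{a,f}}
  A135: {{a,e},{a,b,e},{a,d,e}}
  A136: {{a,d},{a,e},{a,b,e},{a,d,e}}
  A156: {{a,e},{b,e},{a,b,e},{a,d,e}}
  A234: {{d,f}}
  A235: {{d,e},{a,d,e}} {{a,b,e}}
  A236: {{d},{a,d},{d,e},{d,f},{a,d,e}} {{a,b,e}}
  A246: {{d,f}}
  A256: {{b,e},{a,b,e}} {{d,e},{a,d,e}}
  A346: {{d,f}}
  A356: {{a,e},{d,e},{a,b,e},{a,d,e}}
  A456: {{e,f},{c,e,f}}
  A1235: {{a,b,e}} {{a,d,e}}
  A1236: {{a,d},{a,d,e}} {{a,b,e}}
  A1256: {{b,e},{a,b,e}} {{a,d,e}}
  A1356: {{a,e},{a,b,e},{a,d,e}}
  A2346: {{d,f}}
  A2356: {{d,e},{a,d,e}} {{a,b,e}}
  A12356: {{a,b,e}} {{a,d,e}}
C dims 9,22,21,10; δ0: rk 7, SNF 1^7; δ1: rk 13, SNF 1^13; δ2: rk 8, SNF 1^8
Ȟ^0 = (9 − 7) − 0 = 2, so Ȟ^0 ≅ Z^2
Ȟ^1 = (22 − 13) − 7 = 2, so Ȟ^1 ≅ Z^2
Ȟ^2 = (21 − 8) − 13 = 0, so Ȟ^2 ≅ 0

Ȟ^0(U;F) ≅ Z^2; Ȟ^1(U;F) ≅ Z^2; Ȟ^2(U;F) ≅ 0
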